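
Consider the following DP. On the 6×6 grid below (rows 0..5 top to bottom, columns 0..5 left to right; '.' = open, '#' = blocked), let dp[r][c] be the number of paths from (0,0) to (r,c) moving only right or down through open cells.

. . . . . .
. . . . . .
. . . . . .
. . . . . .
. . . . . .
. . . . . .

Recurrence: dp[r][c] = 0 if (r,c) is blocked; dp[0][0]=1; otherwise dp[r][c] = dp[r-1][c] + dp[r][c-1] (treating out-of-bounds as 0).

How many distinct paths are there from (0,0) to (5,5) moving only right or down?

252

r\c   0   1   2   3   4   5
  0   1   1   1   1   1   1
  1   1   2   3   4   5   6
  2   1   3   6  10  15  21
  3   1   4  10  20  35  56
  4   1   5  15  35  70 126
  5   1   6  21  56 126 252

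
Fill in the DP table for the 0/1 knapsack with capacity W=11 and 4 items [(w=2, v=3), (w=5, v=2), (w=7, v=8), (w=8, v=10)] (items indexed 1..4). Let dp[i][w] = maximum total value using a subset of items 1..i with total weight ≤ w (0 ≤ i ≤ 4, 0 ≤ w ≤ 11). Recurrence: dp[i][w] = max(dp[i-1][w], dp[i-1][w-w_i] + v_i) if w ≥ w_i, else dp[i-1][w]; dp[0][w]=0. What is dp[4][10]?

13

i\w   0   1   2   3   4   5   6   7   8   9  10  11
  0   0   0   0   0   0   0   0   0   0   0   0   0
  1   0   0   3   3   3   3   3   3   3   3   3   3
  2   0   0   3   3   3   3   3   5   5   5   5   5
  3   0   0   3   3   3   3   3   8   8  11  11  11
  4   0   0   3   3   3   3   3   8  10  11  13  13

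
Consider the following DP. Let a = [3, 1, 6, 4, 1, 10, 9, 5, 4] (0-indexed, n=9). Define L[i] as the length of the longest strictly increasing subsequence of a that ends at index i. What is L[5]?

3

   i    0    1    2    3    4    5    6    7    8
a[i]    3    1    6    4    1   10    9    5    4
L[i]    1    1    2    2    1    3    3    3    2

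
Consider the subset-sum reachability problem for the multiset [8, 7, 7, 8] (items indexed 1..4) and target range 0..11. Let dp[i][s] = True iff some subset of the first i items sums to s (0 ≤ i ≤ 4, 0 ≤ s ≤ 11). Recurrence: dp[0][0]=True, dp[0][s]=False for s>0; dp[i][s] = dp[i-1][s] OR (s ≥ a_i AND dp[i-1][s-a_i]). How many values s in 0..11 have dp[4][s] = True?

3

i\s   0   1   2   3   4   5   6   7   8   9  10  11
  0   T   F   F   F   F   F   F   F   F   F   F   F
  1   T   F   F   F   F   F   F   F   T   F   F   F
  2   T   F   F   F   F   F   F   T   T   F   F   F
  3   T   F   F   F   F   F   F   T   T   F   F   F
  4   T   F   F   F   F   F   F   T   T   F   F   F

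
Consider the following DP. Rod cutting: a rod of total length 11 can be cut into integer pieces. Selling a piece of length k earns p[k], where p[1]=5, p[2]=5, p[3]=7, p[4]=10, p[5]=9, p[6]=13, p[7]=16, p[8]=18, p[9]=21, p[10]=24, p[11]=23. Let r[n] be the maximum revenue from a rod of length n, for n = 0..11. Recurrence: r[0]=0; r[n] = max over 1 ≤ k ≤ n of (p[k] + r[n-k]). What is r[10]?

   n    0    1    2    3    4    5    6    7    8    9   10   11
r[n]    0    5   10   15   20   25   30   35   40   45   50   55

50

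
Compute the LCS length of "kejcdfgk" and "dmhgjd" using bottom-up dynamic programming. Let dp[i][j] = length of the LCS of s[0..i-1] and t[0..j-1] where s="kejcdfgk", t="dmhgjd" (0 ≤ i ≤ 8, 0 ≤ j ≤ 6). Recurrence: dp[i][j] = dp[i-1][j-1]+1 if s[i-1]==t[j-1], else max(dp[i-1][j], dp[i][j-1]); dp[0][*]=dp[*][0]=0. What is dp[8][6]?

   ''  d  m  h  g  j  d
''  0  0  0  0  0  0  0
 k  0  0  0  0  0  0  0
 e  0  0  0  0  0  0  0
 j  0  0  0  0  0  1  1
 c  0  0  0  0  0  1  1
 d  0  1  1  1  1  1  2
 f  0  1  1  1  1  1  2
 g  0  1  1  1  2  2  2
 k  0  1  1  1  2  2  2

2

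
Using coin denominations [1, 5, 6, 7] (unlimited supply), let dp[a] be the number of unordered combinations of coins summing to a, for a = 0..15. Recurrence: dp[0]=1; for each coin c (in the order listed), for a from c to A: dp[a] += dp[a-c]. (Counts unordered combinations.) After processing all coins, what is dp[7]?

after  coin     0     1     2     3     4     5     6     7     8     9    10    11    12    13    14    15
          1     1     1     1     1     1     1     1     1     1     1     1     1     1     1     1     1
          5     1     1     1     1     1     2     2     2     2     2     3     3     3     3     3     4
          6     1     1     1     1     1     2     3     3     3     3     4     5     6     6     6     7
          7     1     1     1     1     1     2     3     4     4     4     5     6     8     9    10    11

4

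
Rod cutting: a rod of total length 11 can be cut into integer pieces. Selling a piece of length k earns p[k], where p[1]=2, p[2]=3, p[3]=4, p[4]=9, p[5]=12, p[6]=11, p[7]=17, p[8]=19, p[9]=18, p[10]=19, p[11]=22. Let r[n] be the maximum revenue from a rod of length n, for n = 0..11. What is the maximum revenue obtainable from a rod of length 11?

26

   n    0    1    2    3    4    5    6    7    8    9   10   11
r[n]    0    2    4    6    9   12   14   17   19   21   24   26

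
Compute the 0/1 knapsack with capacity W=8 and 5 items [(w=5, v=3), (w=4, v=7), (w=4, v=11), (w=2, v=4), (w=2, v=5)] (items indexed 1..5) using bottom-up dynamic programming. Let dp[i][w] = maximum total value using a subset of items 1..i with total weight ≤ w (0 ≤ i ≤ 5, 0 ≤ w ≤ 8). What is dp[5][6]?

16

i\w   0   1   2   3   4   5   6   7   8
  0   0   0   0   0   0   0   0   0   0
  1   0   0   0   0   0   3   3   3   3
  2   0   0   0   0   7   7   7   7   7
  3   0   0   0   0  11  11  11  11  18
  4   0   0   4   4  11  11  15  15  18
  5   0   0   5   5  11  11  16  16  20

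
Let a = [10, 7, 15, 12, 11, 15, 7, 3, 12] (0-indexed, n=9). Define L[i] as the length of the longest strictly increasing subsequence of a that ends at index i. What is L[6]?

   i    0    1    2    3    4    5    6    7    8
a[i]   10    7   15   12   11   15    7    3   12
L[i]    1    1    2    2    2    3    1    1    3

1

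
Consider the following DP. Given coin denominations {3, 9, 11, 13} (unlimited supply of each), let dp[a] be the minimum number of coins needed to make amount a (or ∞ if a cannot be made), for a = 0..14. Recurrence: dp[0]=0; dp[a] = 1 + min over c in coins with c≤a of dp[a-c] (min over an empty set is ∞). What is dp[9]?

 a  0  1  2  3  4  5  6  7  8  9 10 11 12 13 14
dp  0  -  -  1  -  -  2  -  -  1  -  1  2  1  2
(- denotes ∞ / unreachable)

1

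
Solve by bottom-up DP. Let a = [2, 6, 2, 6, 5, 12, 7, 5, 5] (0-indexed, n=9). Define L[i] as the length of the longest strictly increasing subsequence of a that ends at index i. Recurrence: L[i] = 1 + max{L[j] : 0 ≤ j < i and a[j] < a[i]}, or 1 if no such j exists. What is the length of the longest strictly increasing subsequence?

   i    0    1    2    3    4    5    6    7    8
a[i]    2    6    2    6    5   12    7    5    5
L[i]    1    2    1    2    2    3    3    2    2

3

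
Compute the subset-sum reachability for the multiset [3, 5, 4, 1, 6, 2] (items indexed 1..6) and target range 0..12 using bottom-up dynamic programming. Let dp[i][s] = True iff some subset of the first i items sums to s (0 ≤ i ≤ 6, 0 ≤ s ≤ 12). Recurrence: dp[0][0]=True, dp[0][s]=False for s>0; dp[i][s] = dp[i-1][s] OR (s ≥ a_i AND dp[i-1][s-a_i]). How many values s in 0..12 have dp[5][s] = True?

12

i\s   0   1   2   3   4   5   6   7   8   9  10  11  12
  0   T   F   F   F   F   F   F   F   F   F   F   F   F
  1   T   F   F   T   F   F   F   F   F   F   F   F   F
  2   T   F   F   T   F   T   F   F   T   F   F   F   F
  3   T   F   F   T   T   T   F   T   T   T   F   F   T
  4   T   T   F   T   T   T   T   T   T   T   T   F   T
  5   T   T   F   T   T   T   T   T   T   T   T   T   T
  6   T   T   T   T   T   T   T   T   T   T   T   T   T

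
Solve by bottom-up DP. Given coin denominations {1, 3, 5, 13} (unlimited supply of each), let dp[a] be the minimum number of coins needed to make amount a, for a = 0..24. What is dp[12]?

 a  0  1  2  3  4  5  6  7  8  9 10 11 12 13 14 15 16 17 18 19 20 21 22 23 24
dp  0  1  2  1  2  1  2  3  2  3  2  3  4  1  2  3  2  3  2  3  4  3  4  3  4

4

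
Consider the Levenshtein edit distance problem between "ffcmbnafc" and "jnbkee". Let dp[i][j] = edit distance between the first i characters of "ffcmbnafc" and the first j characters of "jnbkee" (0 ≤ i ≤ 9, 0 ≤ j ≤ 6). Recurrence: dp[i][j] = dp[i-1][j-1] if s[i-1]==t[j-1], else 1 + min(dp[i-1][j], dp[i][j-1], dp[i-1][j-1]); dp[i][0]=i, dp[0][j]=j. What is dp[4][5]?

   ''  j  n  b  k  e  e
''  0  1  2  3  4  5  6
 f  1  1  2  3  4  5  6
 f  2  2  2  3  4  5  6
 c  3  3  3  3  4  5  6
 m  4  4  4  4  4  5  6
 b  5  5  5  4  5  5  6
 n  6  6  5  5  5  6  6
 a  7  7  6  6  6  6  7
 f  8  8  7  7  7  7  7
 c  9  9  8  8  8  8  8

5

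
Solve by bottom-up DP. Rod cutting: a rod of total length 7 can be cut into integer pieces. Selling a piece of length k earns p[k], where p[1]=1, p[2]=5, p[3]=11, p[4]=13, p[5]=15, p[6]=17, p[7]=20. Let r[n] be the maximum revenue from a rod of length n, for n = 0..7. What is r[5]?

16

   n    0    1    2    3    4    5    6    7
r[n]    0    1    5   11   13   16   22   24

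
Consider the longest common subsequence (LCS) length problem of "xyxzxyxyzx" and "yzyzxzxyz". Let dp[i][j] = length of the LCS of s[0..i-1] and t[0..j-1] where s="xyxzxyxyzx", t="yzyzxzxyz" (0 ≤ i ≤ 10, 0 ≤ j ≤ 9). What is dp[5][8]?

4

   ''  y  z  y  z  x  z  x  y  z
''  0  0  0  0  0  0  0  0  0  0
 x  0  0  0  0  0  1  1  1  1  1
 y  0  1  1  1  1  1  1  1  2  2
 x  0  1  1  1  1  2  2  2  2  2
 z  0  1  2  2  2  2  3  3  3  3
 x  0  1  2  2  2  3  3  4  4  4
 y  0  1  2  3  3  3  3  4  5  5
 x  0  1  2  3  3  4  4  4  5  5
 y  0  1  2  3  3  4  4  4  5  5
 z  0  1  2  3  4  4  5  5  5  6
 x  0  1  2  3  4  5  5  6  6  6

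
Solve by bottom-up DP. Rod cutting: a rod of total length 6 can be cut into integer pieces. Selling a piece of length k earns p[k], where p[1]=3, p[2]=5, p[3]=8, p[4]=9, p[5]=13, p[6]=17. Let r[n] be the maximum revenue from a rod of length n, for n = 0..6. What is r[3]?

   n    0    1    2    3    4    5    6
r[n]    0    3    6    9   12   15   18

9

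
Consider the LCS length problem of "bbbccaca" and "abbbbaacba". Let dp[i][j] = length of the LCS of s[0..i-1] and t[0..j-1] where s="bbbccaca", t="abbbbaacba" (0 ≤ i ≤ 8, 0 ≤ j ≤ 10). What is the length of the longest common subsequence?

   ''  a  b  b  b  b  a  a  c  b  a
''  0  0  0  0  0  0  0  0  0  0  0
 b  0  0  1  1  1  1  1  1  1  1  1
 b  0  0  1  2  2  2  2  2  2  2  2
 b  0  0  1  2  3  3  3  3  3  3  3
 c  0  0  1  2  3  3  3  3  4  4  4
 c  0  0  1  2  3  3  3  3  4  4  4
 a  0  1  1  2  3  3  4  4  4  4  5
 c  0  1  1  2  3  3  4  4  5  5  5
 a  0  1  1  2  3  3  4  5  5  5  6

6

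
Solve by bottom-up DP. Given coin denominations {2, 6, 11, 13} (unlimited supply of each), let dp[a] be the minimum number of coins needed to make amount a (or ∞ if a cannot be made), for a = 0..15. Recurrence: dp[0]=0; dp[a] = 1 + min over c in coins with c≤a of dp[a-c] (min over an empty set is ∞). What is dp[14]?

3

 a  0  1  2  3  4  5  6  7  8  9 10 11 12 13 14 15
dp  0  -  1  -  2  -  1  -  2  -  3  1  2  1  3  2
(- denotes ∞ / unreachable)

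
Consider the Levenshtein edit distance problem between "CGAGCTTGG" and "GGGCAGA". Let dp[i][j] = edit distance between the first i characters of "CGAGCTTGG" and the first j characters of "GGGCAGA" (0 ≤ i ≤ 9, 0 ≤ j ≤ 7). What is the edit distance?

   ''  G  G  G  C  A  G  A
''  0  1  2  3  4  5  6  7
 C  1  1  2  3  3  4  5  6
 G  2  1  1  2  3  4  4  5
 A  3  2  2  2  3  3  4  4
 G  4  3  2  2  3  4  3  4
 C  5  4  3  3  2  3  4  4
 T  6  5  4  4  3  3  4  5
 T  7  6  5  5  4  4  4  5
 G  8  7  6  5  5  5  4  5
 G  9  8  7  6  6  6  5  5

5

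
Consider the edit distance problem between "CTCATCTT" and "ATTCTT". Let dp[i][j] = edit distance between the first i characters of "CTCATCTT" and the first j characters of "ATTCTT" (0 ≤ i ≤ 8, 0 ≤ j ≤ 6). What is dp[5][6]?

3

   ''  A  T  T  C  T  T
''  0  1  2  3  4  5  6
 C  1  1  2  3  3  4  5
 T  2  2  1  2  3  3  4
 C  3  3  2  2  2  3  4
 A  4  3  3  3  3  3  4
 T  5  4  3  3  4  3  3
 C  6  5  4  4  3  4  4
 T  7  6  5  4  4  3  4
 T  8  7  6  5  5  4  3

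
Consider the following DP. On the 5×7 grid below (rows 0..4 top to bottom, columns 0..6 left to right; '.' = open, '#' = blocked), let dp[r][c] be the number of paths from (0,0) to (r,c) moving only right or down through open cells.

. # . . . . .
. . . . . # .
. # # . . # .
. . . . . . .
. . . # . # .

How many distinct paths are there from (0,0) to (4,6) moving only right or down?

4

r\c   0   1   2   3   4   5   6
  0   1   0   0   0   0   0   0
  1   1   1   1   1   1   0   0
  2   1   0   0   1   2   0   0
  3   1   1   1   2   4   4   4
  4   1   2   3   0   4   0   4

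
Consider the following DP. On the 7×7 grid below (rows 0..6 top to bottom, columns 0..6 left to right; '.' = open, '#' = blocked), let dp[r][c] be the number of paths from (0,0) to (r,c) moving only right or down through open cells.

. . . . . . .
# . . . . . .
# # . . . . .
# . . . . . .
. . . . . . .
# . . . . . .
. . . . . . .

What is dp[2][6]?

20

r\c   0   1   2   3   4   5   6
  0   1   1   1   1   1   1   1
  1   0   1   2   3   4   5   6
  2   0   0   2   5   9  14  20
  3   0   0   2   7  16  30  50
  4   0   0   2   9  25  55 105
  5   0   0   2  11  36  91 196
  6   0   0   2  13  49 140 336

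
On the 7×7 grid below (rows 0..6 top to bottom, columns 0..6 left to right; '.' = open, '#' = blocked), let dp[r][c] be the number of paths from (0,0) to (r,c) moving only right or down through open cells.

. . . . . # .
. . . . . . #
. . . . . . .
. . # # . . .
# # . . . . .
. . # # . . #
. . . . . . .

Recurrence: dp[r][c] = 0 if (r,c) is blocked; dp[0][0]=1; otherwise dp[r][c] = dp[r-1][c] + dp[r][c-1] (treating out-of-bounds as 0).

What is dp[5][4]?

15

r\c   0   1   2   3   4   5   6
  0   1   1   1   1   1   0   0
  1   1   2   3   4   5   5   0
  2   1   3   6  10  15  20  20
  3   1   4   0   0  15  35  55
  4   0   0   0   0  15  50 105
  5   0   0   0   0  15  65   0
  6   0   0   0   0  15  80  80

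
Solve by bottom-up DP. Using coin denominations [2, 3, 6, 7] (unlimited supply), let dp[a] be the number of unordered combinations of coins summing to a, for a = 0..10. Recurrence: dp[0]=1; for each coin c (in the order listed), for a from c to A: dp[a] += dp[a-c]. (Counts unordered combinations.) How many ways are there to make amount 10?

4

after  coin     0     1     2     3     4     5     6     7     8     9    10
          2     1     0     1     0     1     0     1     0     1     0     1
          3     1     0     1     1     1     1     2     1     2     2     2
          6     1     0     1     1     1     1     3     1     3     3     3
          7     1     0     1     1     1     1     3     2     3     4     4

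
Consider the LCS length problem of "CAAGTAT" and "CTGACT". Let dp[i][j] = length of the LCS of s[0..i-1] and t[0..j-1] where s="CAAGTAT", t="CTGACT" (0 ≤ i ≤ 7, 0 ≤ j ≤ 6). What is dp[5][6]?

   ''  C  T  G  A  C  T
''  0  0  0  0  0  0  0
 C  0  1  1  1  1  1  1
 A  0  1  1  1  2  2  2
 A  0  1  1  1  2  2  2
 G  0  1  1  2  2  2  2
 T  0  1  2  2  2  2  3
 A  0  1  2  2  3  3  3
 T  0  1  2  2  3  3  4

3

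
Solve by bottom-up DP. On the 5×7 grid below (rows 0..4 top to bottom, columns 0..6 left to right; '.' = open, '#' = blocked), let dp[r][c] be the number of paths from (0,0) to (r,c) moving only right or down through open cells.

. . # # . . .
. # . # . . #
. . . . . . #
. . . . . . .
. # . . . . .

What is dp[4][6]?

r\c   0   1   2   3   4   5   6
  0   1   1   0   0   0   0   0
  1   1   0   0   0   0   0   0
  2   1   1   1   1   1   1   0
  3   1   2   3   4   5   6   6
  4   1   0   3   7  12  18  24

24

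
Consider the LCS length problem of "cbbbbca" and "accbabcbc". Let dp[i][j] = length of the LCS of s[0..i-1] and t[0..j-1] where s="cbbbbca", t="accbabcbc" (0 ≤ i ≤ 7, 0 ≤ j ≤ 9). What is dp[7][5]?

3

   ''  a  c  c  b  a  b  c  b  c
''  0  0  0  0  0  0  0  0  0  0
 c  0  0  1  1  1  1  1  1  1  1
 b  0  0  1  1  2  2  2  2  2  2
 b  0  0  1  1  2  2  3  3  3  3
 b  0  0  1  1  2  2  3  3  4  4
 b  0  0  1  1  2  2  3  3  4  4
 c  0  0  1  2  2  2  3  4  4  5
 a  0  1  1  2  2  3  3  4  4  5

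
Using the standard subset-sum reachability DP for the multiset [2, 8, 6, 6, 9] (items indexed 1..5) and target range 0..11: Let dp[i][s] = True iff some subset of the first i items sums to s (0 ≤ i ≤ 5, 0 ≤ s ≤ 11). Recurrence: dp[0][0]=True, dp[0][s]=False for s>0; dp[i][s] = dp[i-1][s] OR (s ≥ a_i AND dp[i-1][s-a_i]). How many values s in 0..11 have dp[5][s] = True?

i\s   0   1   2   3   4   5   6   7   8   9  10  11
  0   T   F   F   F   F   F   F   F   F   F   F   F
  1   T   F   T   F   F   F   F   F   F   F   F   F
  2   T   F   T   F   F   F   F   F   T   F   T   F
  3   T   F   T   F   F   F   T   F   T   F   T   F
  4   T   F   T   F   F   F   T   F   T   F   T   F
  5   T   F   T   F   F   F   T   F   T   T   T   T

7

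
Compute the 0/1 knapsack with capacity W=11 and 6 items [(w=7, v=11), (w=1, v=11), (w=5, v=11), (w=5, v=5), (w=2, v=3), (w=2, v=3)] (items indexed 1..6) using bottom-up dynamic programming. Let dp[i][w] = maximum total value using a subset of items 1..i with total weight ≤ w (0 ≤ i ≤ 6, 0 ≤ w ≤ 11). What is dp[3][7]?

i\w   0   1   2   3   4   5   6   7   8   9  10  11
  0   0   0   0   0   0   0   0   0   0   0   0   0
  1   0   0   0   0   0   0   0  11  11  11  11  11
  2   0  11  11  11  11  11  11  11  22  22  22  22
  3   0  11  11  11  11  11  22  22  22  22  22  22
  4   0  11  11  11  11  11  22  22  22  22  22  27
  5   0  11  11  14  14  14  22  22  25  25  25  27
  6   0  11  11  14  14  17  22  22  25  25  28  28

22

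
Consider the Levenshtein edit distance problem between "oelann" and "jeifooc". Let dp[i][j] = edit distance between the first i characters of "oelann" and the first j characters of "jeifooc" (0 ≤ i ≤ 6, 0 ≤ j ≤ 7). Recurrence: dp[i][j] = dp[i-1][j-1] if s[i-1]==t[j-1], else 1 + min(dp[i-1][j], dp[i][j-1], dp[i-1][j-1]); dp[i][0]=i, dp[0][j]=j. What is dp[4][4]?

   ''  j  e  i  f  o  o  c
''  0  1  2  3  4  5  6  7
 o  1  1  2  3  4  4  5  6
 e  2  2  1  2  3  4  5  6
 l  3  3  2  2  3  4  5  6
 a  4  4  3  3  3  4  5  6
 n  5  5  4  4  4  4  5  6
 n  6  6  5  5  5  5  5  6

3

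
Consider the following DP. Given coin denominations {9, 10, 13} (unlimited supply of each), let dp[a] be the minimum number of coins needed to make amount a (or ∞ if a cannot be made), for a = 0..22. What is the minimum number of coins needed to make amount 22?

 a  0  1  2  3  4  5  6  7  8  9 10 11 12 13 14 15 16 17 18 19 20 21 22
dp  0  -  -  -  -  -  -  -  -  1  1  -  -  1  -  -  -  -  2  2  2  -  2
(- denotes ∞ / unreachable)

2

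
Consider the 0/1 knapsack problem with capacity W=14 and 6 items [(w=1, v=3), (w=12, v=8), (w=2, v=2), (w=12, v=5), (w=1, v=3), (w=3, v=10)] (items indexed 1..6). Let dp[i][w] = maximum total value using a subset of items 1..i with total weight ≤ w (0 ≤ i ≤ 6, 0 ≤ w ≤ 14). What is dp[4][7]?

5

i\w   0   1   2   3   4   5   6   7   8   9  10  11  12  13  14
  0   0   0   0   0   0   0   0   0   0   0   0   0   0   0   0
  1   0   3   3   3   3   3   3   3   3   3   3   3   3   3   3
  2   0   3   3   3   3   3   3   3   3   3   3   3   8  11  11
  3   0   3   3   5   5   5   5   5   5   5   5   5   8  11  11
  4   0   3   3   5   5   5   5   5   5   5   5   5   8  11  11
  5   0   3   6   6   8   8   8   8   8   8   8   8   8  11  14
  6   0   3   6  10  13  16  16  18  18  18  18  18  18  18  18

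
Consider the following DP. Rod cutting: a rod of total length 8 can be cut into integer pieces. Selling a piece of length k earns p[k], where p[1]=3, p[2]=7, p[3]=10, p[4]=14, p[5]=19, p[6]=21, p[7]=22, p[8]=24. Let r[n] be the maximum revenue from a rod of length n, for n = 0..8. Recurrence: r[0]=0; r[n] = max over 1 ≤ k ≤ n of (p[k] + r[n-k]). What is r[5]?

19

   n    0    1    2    3    4    5    6    7    8
r[n]    0    3    7   10   14   19   22   26   29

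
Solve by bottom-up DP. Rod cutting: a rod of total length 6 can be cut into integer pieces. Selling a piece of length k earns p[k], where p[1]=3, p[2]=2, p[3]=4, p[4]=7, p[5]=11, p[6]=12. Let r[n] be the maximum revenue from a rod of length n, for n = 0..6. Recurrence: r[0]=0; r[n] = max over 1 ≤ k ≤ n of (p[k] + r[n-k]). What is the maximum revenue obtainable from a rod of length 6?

   n    0    1    2    3    4    5    6
r[n]    0    3    6    9   12   15   18

18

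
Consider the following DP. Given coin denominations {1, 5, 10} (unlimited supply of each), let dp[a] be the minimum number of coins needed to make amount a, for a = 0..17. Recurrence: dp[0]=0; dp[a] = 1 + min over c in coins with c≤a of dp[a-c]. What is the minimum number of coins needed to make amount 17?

 a  0  1  2  3  4  5  6  7  8  9 10 11 12 13 14 15 16 17
dp  0  1  2  3  4  1  2  3  4  5  1  2  3  4  5  2  3  4

4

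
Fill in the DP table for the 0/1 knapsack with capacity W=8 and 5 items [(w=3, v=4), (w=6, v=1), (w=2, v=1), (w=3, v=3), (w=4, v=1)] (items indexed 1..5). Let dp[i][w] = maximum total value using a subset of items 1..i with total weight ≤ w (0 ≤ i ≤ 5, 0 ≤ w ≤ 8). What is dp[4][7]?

7

i\w   0   1   2   3   4   5   6   7   8
  0   0   0   0   0   0   0   0   0   0
  1   0   0   0   4   4   4   4   4   4
  2   0   0   0   4   4   4   4   4   4
  3   0   0   1   4   4   5   5   5   5
  4   0   0   1   4   4   5   7   7   8
  5   0   0   1   4   4   5   7   7   8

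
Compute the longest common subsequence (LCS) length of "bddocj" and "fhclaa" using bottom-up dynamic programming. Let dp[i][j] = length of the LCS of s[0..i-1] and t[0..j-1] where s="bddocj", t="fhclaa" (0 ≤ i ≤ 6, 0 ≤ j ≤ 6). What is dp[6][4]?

1

   ''  f  h  c  l  a  a
''  0  0  0  0  0  0  0
 b  0  0  0  0  0  0  0
 d  0  0  0  0  0  0  0
 d  0  0  0  0  0  0  0
 o  0  0  0  0  0  0  0
 c  0  0  0  1  1  1  1
 j  0  0  0  1  1  1  1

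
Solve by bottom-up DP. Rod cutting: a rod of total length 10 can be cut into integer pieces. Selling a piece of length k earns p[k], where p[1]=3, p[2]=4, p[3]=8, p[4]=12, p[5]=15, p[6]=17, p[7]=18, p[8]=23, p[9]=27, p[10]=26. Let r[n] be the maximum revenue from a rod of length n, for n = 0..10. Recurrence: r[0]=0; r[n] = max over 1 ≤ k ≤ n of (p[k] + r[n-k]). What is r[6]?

   n    0    1    2    3    4    5    6    7    8    9   10
r[n]    0    3    6    9   12   15   18   21   24   27   30

18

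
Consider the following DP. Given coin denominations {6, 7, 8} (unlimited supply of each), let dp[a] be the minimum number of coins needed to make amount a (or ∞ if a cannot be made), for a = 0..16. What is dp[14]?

 a  0  1  2  3  4  5  6  7  8  9 10 11 12 13 14 15 16
dp  0  -  -  -  -  -  1  1  1  -  -  -  2  2  2  2  2
(- denotes ∞ / unreachable)

2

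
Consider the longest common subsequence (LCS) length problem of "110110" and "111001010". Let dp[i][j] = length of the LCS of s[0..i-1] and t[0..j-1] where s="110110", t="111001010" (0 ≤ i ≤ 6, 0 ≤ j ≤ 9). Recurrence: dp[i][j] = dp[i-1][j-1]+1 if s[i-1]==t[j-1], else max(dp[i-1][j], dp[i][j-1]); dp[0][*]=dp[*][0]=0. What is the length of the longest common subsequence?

   ''  1  1  1  0  0  1  0  1  0
''  0  0  0  0  0  0  0  0  0  0
 1  0  1  1  1  1  1  1  1  1  1
 1  0  1  2  2  2  2  2  2  2  2
 0  0  1  2  2  3  3  3  3  3  3
 1  0  1  2  3  3  3  4  4  4  4
 1  0  1  2  3  3  3  4  4  5  5
 0  0  1  2  3  4  4  4  5  5  6

6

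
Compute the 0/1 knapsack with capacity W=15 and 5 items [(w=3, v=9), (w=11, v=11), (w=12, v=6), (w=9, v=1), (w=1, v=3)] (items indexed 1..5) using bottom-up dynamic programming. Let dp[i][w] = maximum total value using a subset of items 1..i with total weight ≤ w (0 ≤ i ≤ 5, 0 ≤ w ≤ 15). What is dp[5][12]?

14

i\w   0   1   2   3   4   5   6   7   8   9  10  11  12  13  14  15
  0   0   0   0   0   0   0   0   0   0   0   0   0   0   0   0   0
  1   0   0   0   9   9   9   9   9   9   9   9   9   9   9   9   9
  2   0   0   0   9   9   9   9   9   9   9   9  11  11  11  20  20
  3   0   0   0   9   9   9   9   9   9   9   9  11  11  11  20  20
  4   0   0   0   9   9   9   9   9   9   9   9  11  11  11  20  20
  5   0   3   3   9  12  12  12  12  12  12  12  12  14  14  20  23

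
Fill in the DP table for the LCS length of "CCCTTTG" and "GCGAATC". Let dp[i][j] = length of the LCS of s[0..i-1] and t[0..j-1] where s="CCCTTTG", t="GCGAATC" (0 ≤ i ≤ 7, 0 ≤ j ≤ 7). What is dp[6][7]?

   ''  G  C  G  A  A  T  C
''  0  0  0  0  0  0  0  0
 C  0  0  1  1  1  1  1  1
 C  0  0  1  1  1  1  1  2
 C  0  0  1  1  1  1  1  2
 T  0  0  1  1  1  1  2  2
 T  0  0  1  1  1  1  2  2
 T  0  0  1  1  1  1  2  2
 G  0  1  1  2  2  2  2  2

2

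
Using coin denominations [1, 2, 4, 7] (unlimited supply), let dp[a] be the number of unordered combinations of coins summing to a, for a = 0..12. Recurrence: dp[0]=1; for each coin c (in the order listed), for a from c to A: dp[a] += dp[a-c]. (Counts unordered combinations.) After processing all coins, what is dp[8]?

after  coin     0     1     2     3     4     5     6     7     8     9    10    11    12
          1     1     1     1     1     1     1     1     1     1     1     1     1     1
          2     1     1     2     2     3     3     4     4     5     5     6     6     7
          4     1     1     2     2     4     4     6     6     9     9    12    12    16
          7     1     1     2     2     4     4     6     7    10    11    14    16    20

10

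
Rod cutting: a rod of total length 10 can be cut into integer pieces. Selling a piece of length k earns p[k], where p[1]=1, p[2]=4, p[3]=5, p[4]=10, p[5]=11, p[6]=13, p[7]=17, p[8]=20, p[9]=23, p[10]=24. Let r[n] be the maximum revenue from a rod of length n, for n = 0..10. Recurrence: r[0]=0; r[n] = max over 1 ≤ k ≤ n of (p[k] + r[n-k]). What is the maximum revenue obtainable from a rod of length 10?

   n    0    1    2    3    4    5    6    7    8    9   10
r[n]    0    1    4    5   10   11   14   17   20   23   24

24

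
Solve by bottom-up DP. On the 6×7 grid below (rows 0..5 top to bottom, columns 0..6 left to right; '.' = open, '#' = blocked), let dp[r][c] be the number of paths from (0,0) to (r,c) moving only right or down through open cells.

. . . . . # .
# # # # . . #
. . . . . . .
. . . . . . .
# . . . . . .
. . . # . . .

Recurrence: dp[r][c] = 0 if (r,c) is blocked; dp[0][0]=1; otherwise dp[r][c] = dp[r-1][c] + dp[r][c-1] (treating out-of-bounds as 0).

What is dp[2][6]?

2

r\c   0   1   2   3   4   5   6
  0   1   1   1   1   1   0   0
  1   0   0   0   0   1   1   0
  2   0   0   0   0   1   2   2
  3   0   0   0   0   1   3   5
  4   0   0   0   0   1   4   9
  5   0   0   0   0   1   5  14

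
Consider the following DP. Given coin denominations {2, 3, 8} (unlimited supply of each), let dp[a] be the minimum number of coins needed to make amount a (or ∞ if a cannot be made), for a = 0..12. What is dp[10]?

 a  0  1  2  3  4  5  6  7  8  9 10 11 12
dp  0  -  1  1  2  2  2  3  1  3  2  2  3
(- denotes ∞ / unreachable)

2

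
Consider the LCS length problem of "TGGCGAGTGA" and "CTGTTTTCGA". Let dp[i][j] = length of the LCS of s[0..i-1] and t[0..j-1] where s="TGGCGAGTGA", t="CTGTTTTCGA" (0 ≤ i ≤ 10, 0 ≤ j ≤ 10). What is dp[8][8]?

   ''  C  T  G  T  T  T  T  C  G  A
''  0  0  0  0  0  0  0  0  0  0  0
 T  0  0  1  1  1  1  1  1  1  1  1
 G  0  0  1  2  2  2  2  2  2  2  2
 G  0  0  1  2  2  2  2  2  2  3  3
 C  0  1  1  2  2  2  2  2  3  3  3
 G  0  1  1  2  2  2  2  2  3  4  4
 A  0  1  1  2  2  2  2  2  3  4  5
 G  0  1  1  2  2  2  2  2  3  4  5
 T  0  1  2  2  3  3  3  3  3  4  5
 G  0  1  2  3  3  3  3  3  3  4  5
 A  0  1  2  3  3  3  3  3  3  4  5

3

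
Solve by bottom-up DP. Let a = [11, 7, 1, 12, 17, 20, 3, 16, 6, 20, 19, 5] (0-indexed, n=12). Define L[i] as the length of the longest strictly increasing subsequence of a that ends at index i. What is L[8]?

   i    0    1    2    3    4    5    6    7    8    9   10   11
a[i]   11    7    1   12   17   20    3   16    6   20   19    5
L[i]    1    1    1    2    3    4    2    3    3    4    4    3

3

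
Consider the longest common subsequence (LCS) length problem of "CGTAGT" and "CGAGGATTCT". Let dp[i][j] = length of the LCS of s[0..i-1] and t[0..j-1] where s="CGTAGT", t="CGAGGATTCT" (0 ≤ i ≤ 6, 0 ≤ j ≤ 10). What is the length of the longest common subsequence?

   ''  C  G  A  G  G  A  T  T  C  T
''  0  0  0  0  0  0  0  0  0  0  0
 C  0  1  1  1  1  1  1  1  1  1  1
 G  0  1  2  2  2  2  2  2  2  2  2
 T  0  1  2  2  2  2  2  3  3  3  3
 A  0  1  2  3  3  3  3  3  3  3  3
 G  0  1  2  3  4  4  4  4  4  4  4
 T  0  1  2  3  4  4  4  5  5  5  5

5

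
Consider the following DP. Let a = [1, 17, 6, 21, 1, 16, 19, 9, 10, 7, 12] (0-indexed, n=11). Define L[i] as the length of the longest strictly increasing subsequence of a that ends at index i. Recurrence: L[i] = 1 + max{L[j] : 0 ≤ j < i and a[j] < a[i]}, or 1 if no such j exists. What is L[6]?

   i    0    1    2    3    4    5    6    7    8    9   10
a[i]    1   17    6   21    1   16   19    9   10    7   12
L[i]    1    2    2    3    1    3    4    3    4    3    5

4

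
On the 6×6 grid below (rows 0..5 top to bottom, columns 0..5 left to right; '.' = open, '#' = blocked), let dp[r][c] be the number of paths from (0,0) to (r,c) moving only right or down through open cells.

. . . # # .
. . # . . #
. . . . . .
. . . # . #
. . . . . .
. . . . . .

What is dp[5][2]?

18

r\c   0   1   2   3   4   5
  0   1   1   1   0   0   0
  1   1   2   0   0   0   0
  2   1   3   3   3   3   3
  3   1   4   7   0   3   0
  4   1   5  12  12  15  15
  5   1   6  18  30  45  60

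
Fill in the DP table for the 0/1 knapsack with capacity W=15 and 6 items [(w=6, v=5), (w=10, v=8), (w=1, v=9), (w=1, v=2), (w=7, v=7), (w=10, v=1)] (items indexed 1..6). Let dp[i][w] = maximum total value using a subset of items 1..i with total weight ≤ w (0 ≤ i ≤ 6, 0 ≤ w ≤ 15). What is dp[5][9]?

i\w   0   1   2   3   4   5   6   7   8   9  10  11  12  13  14  15
  0   0   0   0   0   0   0   0   0   0   0   0   0   0   0   0   0
  1   0   0   0   0   0   0   5   5   5   5   5   5   5   5   5   5
  2   0   0   0   0   0   0   5   5   5   5   8   8   8   8   8   8
  3   0   9   9   9   9   9   9  14  14  14  14  17  17  17  17  17
  4   0   9  11  11  11  11  11  14  16  16  16  17  19  19  19  19
  5   0   9  11  11  11  11  11  14  16  18  18  18  19  19  21  23
  6   0   9  11  11  11  11  11  14  16  18  18  18  19  19  21  23

18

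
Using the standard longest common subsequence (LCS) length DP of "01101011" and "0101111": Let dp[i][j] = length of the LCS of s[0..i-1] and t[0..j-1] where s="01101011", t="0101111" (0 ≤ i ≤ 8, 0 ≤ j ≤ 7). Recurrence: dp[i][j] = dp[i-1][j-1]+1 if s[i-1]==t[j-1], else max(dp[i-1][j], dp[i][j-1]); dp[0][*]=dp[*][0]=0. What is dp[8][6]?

6

   ''  0  1  0  1  1  1  1
''  0  0  0  0  0  0  0  0
 0  0  1  1  1  1  1  1  1
 1  0  1  2  2  2  2  2  2
 1  0  1  2  2  3  3  3  3
 0  0  1  2  3  3  3  3  3
 1  0  1  2  3  4  4  4  4
 0  0  1  2  3  4  4  4  4
 1  0  1  2  3  4  5  5  5
 1  0  1  2  3  4  5  6  6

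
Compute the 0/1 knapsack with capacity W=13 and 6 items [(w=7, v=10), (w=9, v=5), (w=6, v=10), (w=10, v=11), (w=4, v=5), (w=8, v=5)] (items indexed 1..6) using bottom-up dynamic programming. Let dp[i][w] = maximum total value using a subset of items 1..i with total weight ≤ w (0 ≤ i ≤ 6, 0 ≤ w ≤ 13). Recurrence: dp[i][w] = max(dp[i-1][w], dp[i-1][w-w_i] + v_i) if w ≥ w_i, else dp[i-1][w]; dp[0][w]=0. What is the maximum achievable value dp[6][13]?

20

i\w   0   1   2   3   4   5   6   7   8   9  10  11  12  13
  0   0   0   0   0   0   0   0   0   0   0   0   0   0   0
  1   0   0   0   0   0   0   0  10  10  10  10  10  10  10
  2   0   0   0   0   0   0   0  10  10  10  10  10  10  10
  3   0   0   0   0   0   0  10  10  10  10  10  10  10  20
  4   0   0   0   0   0   0  10  10  10  10  11  11  11  20
  5   0   0   0   0   5   5  10  10  10  10  15  15  15  20
  6   0   0   0   0   5   5  10  10  10  10  15  15  15  20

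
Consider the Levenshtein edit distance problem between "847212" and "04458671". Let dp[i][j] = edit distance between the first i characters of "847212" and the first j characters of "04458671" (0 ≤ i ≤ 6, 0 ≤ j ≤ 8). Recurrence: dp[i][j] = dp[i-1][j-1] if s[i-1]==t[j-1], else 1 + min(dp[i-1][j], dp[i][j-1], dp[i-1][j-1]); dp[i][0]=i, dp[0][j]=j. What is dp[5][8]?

6

   ''  0  4  4  5  8  6  7  1
''  0  1  2  3  4  5  6  7  8
 8  1  1  2  3  4  4  5  6  7
 4  2  2  1  2  3  4  5  6  7
 7  3  3  2  2  3  4  5  5  6
 2  4  4  3  3  3  4  5  6  6
 1  5  5  4  4  4  4  5  6  6
 2  6  6  5  5  5  5  5  6  7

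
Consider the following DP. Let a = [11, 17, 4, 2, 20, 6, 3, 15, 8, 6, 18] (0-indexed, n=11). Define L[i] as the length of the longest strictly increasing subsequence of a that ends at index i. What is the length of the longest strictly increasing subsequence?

4

   i    0    1    2    3    4    5    6    7    8    9   10
a[i]   11   17    4    2   20    6    3   15    8    6   18
L[i]    1    2    1    1    3    2    2    3    3    3    4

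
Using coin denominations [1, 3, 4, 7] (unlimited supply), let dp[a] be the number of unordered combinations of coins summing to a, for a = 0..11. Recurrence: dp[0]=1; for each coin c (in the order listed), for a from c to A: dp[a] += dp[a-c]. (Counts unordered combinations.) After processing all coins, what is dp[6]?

after  coin     0     1     2     3     4     5     6     7     8     9    10    11
          1     1     1     1     1     1     1     1     1     1     1     1     1
          3     1     1     1     2     2     2     3     3     3     4     4     4
          4     1     1     1     2     3     3     4     5     6     7     8     9
          7     1     1     1     2     3     3     4     6     7     8    10    12

4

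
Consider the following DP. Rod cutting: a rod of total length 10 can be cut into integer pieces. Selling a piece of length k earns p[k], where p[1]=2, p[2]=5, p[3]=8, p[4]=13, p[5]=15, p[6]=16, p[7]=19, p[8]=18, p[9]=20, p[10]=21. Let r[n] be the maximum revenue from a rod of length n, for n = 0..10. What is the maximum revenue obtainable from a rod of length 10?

   n    0    1    2    3    4    5    6    7    8    9   10
r[n]    0    2    5    8   13   15   18   21   26   28   31

31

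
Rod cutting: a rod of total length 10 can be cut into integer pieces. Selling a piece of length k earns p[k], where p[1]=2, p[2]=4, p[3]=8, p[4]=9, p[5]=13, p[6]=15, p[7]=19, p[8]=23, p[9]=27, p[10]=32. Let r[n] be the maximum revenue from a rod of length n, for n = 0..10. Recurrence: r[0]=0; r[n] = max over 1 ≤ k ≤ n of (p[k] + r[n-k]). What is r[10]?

32

   n    0    1    2    3    4    5    6    7    8    9   10
r[n]    0    2    4    8   10   13   16   19   23   27   32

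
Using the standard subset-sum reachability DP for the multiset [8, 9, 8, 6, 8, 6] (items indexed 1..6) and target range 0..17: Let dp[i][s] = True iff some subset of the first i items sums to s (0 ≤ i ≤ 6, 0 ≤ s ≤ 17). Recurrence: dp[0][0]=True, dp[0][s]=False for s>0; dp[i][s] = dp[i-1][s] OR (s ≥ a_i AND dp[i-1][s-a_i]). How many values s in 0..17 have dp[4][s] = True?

i\s   0   1   2   3   4   5   6   7   8   9  10  11  12  13  14  15  16  17
  0   T   F   F   F   F   F   F   F   F   F   F   F   F   F   F   F   F   F
  1   T   F   F   F   F   F   F   F   T   F   F   F   F   F   F   F   F   F
  2   T   F   F   F   F   F   F   F   T   T   F   F   F   F   F   F   F   T
  3   T   F   F   F   F   F   F   F   T   T   F   F   F   F   F   F   T   T
  4   T   F   F   F   F   F   T   F   T   T   F   F   F   F   T   T   T   T
  5   T   F   F   F   F   F   T   F   T   T   F   F   F   F   T   T   T   T
  6   T   F   F   F   F   F   T   F   T   T   F   F   T   F   T   T   T   T

8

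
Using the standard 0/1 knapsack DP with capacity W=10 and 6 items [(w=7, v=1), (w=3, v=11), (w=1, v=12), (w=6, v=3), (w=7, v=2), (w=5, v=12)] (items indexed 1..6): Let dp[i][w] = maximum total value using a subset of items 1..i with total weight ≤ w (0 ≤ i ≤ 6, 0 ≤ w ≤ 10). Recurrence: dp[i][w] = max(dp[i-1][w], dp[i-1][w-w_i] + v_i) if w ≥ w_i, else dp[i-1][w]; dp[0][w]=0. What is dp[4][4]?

23

i\w   0   1   2   3   4   5   6   7   8   9  10
  0   0   0   0   0   0   0   0   0   0   0   0
  1   0   0   0   0   0   0   0   1   1   1   1
  2   0   0   0  11  11  11  11  11  11  11  12
  3   0  12  12  12  23  23  23  23  23  23  23
  4   0  12  12  12  23  23  23  23  23  23  26
  5   0  12  12  12  23  23  23  23  23  23  26
  6   0  12  12  12  23  23  24  24  24  35  35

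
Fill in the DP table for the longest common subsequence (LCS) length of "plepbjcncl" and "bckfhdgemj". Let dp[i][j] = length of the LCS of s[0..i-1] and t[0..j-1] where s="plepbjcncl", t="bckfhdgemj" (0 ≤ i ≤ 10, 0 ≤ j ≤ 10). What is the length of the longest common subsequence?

2

   ''  b  c  k  f  h  d  g  e  m  j
''  0  0  0  0  0  0  0  0  0  0  0
 p  0  0  0  0  0  0  0  0  0  0  0
 l  0  0  0  0  0  0  0  0  0  0  0
 e  0  0  0  0  0  0  0  0  1  1  1
 p  0  0  0  0  0  0  0  0  1  1  1
 b  0  1  1  1  1  1  1  1  1  1  1
 j  0  1  1  1  1  1  1  1  1  1  2
 c  0  1  2  2  2  2  2  2  2  2  2
 n  0  1  2  2  2  2  2  2  2  2  2
 c  0  1  2  2  2  2  2  2  2  2  2
 l  0  1  2  2  2  2  2  2  2  2  2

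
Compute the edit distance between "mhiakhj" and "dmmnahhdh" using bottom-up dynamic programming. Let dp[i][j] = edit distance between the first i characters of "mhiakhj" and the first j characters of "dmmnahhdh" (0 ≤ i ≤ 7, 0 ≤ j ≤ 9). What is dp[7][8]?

5

   ''  d  m  m  n  a  h  h  d  h
''  0  1  2  3  4  5  6  7  8  9
 m  1  1  1  2  3  4  5  6  7  8
 h  2  2  2  2  3  4  4  5  6  7
 i  3  3  3  3  3  4  5  5  6  7
 a  4  4  4  4  4  3  4  5  6  7
 k  5  5  5  5  5  4  4  5  6  7
 h  6  6  6  6  6  5  4  4  5  6
 j  7  7  7  7  7  6  5  5  5  6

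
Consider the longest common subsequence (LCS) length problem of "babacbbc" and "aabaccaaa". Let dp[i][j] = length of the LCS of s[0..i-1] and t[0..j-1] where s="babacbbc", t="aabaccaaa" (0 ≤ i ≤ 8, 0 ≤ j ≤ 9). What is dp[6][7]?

4

   ''  a  a  b  a  c  c  a  a  a
''  0  0  0  0  0  0  0  0  0  0
 b  0  0  0  1  1  1  1  1  1  1
 a  0  1  1  1  2  2  2  2  2  2
 b  0  1  1  2  2  2  2  2  2  2
 a  0  1  2  2  3  3  3  3  3  3
 c  0  1  2  2  3  4  4  4  4  4
 b  0  1  2  3  3  4  4  4  4  4
 b  0  1  2  3  3  4  4  4  4  4
 c  0  1  2  3  3  4  5  5  5  5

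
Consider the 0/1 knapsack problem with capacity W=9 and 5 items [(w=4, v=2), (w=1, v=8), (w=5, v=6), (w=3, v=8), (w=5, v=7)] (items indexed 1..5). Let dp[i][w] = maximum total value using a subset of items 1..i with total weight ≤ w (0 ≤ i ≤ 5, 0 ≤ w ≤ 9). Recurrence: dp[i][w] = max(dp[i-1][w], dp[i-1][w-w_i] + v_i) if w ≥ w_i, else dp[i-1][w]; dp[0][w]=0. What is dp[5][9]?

23

i\w   0   1   2   3   4   5   6   7   8   9
  0   0   0   0   0   0   0   0   0   0   0
  1   0   0   0   0   2   2   2   2   2   2
  2   0   8   8   8   8  10  10  10  10  10
  3   0   8   8   8   8  10  14  14  14  14
  4   0   8   8   8  16  16  16  16  18  22
  5   0   8   8   8  16  16  16  16  18  23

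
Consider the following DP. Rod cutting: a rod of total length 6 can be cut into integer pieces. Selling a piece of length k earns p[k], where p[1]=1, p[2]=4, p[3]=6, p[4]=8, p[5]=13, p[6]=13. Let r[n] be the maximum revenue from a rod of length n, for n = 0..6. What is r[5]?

13

   n    0    1    2    3    4    5    6
r[n]    0    1    4    6    8   13   14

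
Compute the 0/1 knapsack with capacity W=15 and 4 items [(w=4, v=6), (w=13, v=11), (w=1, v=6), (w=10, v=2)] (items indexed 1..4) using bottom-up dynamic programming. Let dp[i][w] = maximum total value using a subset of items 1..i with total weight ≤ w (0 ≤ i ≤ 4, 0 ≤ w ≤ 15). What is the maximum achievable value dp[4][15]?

i\w   0   1   2   3   4   5   6   7   8   9  10  11  12  13  14  15
  0   0   0   0   0   0   0   0   0   0   0   0   0   0   0   0   0
  1   0   0   0   0   6   6   6   6   6   6   6   6   6   6   6   6
  2   0   0   0   0   6   6   6   6   6   6   6   6   6  11  11  11
  3   0   6   6   6   6  12  12  12  12  12  12  12  12  12  17  17
  4   0   6   6   6   6  12  12  12  12  12  12  12  12  12  17  17

17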